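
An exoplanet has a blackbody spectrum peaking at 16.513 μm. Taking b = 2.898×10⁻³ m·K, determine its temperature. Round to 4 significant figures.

Wien's law gives T = b/λ_max = (2.898×10⁻³ m·K)/(1.6513×10⁻⁵ m) = 175.5 K.

T ≈ 175.5 K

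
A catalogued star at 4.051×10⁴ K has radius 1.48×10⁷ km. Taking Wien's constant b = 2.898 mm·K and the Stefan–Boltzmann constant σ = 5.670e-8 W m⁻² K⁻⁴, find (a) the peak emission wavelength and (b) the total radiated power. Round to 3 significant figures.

(a) λ_max = b/T = 2.898×10⁻³/4.051×10⁴ = 7.154×10⁻⁸ m = 71.5 nm.
Surface area A = 4πR² = 4π(1.48×10¹⁰ m)² = 2.75254×10²¹ m².
(b) P = σAT⁴ = 5.670×10⁻⁸×2.75254×10²¹×(4.051×10⁴)⁴ = 4.20×10³² W.

λ_max ≈ 71.5 nm; P ≈ 4.20×10³² W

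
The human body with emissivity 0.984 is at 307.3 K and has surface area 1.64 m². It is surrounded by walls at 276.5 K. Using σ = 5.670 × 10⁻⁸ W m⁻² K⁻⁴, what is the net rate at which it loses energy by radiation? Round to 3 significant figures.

Net loss ≈ 281 W

Area A = 1.64 m².
Net radiated power P_net = εσA(T⁴ − T₀⁴) = 0.984×5.670×10⁻⁸×1.64×(307.3⁴ − 276.5⁴).
T⁴ − T₀⁴ = 8.91765×10⁹ − 5.84495×10⁹ = 3.07270×10⁹ K⁴, so P_net = 281 W.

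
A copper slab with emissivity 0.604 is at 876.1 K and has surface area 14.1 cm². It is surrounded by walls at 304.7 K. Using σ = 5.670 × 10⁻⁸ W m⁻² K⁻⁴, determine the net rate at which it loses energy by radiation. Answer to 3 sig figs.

Net loss ≈ 28.0 W

Area A = 14.1 cm² = 1.41×10⁻³ m².
Net radiated power P_net = εσA(T⁴ − T₀⁴) = 0.604×5.670×10⁻⁸×1.41×10⁻³×(876.1⁴ − 304.7⁴).
T⁴ − T₀⁴ = 5.89135×10¹¹ − 8.61965×10⁹ = 5.80515×10¹¹ K⁴, so P_net = 28.0 W.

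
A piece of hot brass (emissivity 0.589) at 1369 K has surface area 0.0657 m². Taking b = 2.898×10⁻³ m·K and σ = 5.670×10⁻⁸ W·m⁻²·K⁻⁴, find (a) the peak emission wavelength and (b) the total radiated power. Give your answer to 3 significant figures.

(a) λ_max = b/T = 2.898×10⁻³/1369 = 2.117×10⁻⁶ m = 2.12 μm.
Area A = 0.0657 m².
(b) P = εσAT⁴ = 0.589×5.670×10⁻⁸×0.0657×(1369)⁴ = 7.71×10³ W.

λ_max ≈ 2.12 μm; P ≈ 7.71×10³ W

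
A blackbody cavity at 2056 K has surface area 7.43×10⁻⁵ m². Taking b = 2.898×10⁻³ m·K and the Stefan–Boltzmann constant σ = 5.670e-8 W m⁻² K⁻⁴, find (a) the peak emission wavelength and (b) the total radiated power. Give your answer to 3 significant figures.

λ_max ≈ 1.41 μm; P ≈ 75.3 W

(a) λ_max = b/T = 2.898×10⁻³/2056 = 1.410×10⁻⁶ m = 1.41 μm.
Area A = 7.43×10⁻⁵ m².
(b) P = σAT⁴ = 5.670×10⁻⁸×7.43×10⁻⁵×(2056)⁴ = 75.3 W.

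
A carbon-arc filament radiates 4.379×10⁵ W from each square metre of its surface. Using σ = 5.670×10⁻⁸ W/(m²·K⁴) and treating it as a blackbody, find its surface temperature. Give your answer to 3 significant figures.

I = σT⁴, so T = (I/σ)^(1/4) = (4.379×10⁵/(5.670×10⁻⁸))^(1/4) = 1.67×10³ K.

T ≈ 1.67×10³ K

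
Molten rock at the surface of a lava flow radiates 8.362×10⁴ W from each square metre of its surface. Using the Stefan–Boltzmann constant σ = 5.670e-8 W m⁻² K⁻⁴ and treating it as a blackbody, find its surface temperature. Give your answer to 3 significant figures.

I = σT⁴, so T = (I/σ)^(1/4) = (8.362×10⁴/(5.670×10⁻⁸))^(1/4) = 1.10×10³ K.

T ≈ 1.10×10³ K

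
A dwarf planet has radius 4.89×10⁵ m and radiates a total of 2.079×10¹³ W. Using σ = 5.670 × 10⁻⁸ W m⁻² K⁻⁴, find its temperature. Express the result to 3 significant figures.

Surface area A = 4πR² = 4π(4.89×10⁵ m)² = 3.00488×10¹² m².
P = σAT⁴ ⇒ T = (P/(σA))^(1/4) = (2.079×10¹³/(5.670×10⁻⁸×3.00488×10¹²))^(1/4) = 105 K.

T ≈ 105 K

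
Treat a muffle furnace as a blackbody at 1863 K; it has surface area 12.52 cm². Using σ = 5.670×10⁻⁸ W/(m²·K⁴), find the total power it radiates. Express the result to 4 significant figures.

P ≈ 855.1 W

Area A = 12.52 cm² = 1.252×10⁻³ m².
P = σAT⁴ = 5.670×10⁻⁸ × 1.252×10⁻³ × (1863)⁴ = 855.1 W.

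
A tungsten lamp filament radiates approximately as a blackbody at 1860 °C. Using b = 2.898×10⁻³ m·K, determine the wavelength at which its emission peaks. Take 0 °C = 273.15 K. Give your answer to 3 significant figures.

T = 1860 °C + 273.15 = 2133.15 K.
Wien's displacement law: λ_max = b/T = (2.898×10⁻³ m·K)/(2133.15 K) = 1.359×10⁻⁶ m.
That is 1.36×10³ nm, in the infrared range.

λ_max ≈ 1.36×10³ nm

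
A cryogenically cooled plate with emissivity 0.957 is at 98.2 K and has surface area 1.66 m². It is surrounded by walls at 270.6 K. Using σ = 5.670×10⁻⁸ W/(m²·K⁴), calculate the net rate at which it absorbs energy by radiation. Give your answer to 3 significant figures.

Area A = 1.66 m².
Net radiated power P_net = εσA(T⁴ − T₀⁴) = 0.957×5.670×10⁻⁸×1.66×(98.2⁴ − 270.6⁴).
T⁴ − T₀⁴ = 9.29921×10⁷ − 5.36181×10⁹ = -5.26882×10⁹ K⁴, so P_net = -475 W — negative, meaning a net gain of 475 W.

Net gain ≈ 475 W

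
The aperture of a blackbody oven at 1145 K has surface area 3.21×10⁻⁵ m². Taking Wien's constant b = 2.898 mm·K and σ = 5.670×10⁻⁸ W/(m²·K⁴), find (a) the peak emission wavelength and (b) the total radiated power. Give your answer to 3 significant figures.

(a) λ_max = b/T = 2.898×10⁻³/1145 = 2.531×10⁻⁶ m = 2.53 μm.
Area A = 3.21×10⁻⁵ m².
(b) P = σAT⁴ = 5.670×10⁻⁸×3.21×10⁻⁵×(1145)⁴ = 3.13 W.

λ_max ≈ 2.53 μm; P ≈ 3.13 W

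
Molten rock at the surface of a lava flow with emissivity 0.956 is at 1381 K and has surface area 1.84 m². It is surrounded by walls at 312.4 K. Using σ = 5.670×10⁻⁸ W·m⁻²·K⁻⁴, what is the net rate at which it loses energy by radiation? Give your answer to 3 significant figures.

Area A = 1.84 m².
Net radiated power P_net = εσA(T⁴ − T₀⁴) = 0.956×5.670×10⁻⁸×1.84×(1381⁴ − 312.4⁴).
T⁴ − T₀⁴ = 3.63726×10¹² − 9.52454×10⁹ = 3.62774×10¹² K⁴, so P_net = 3.62×10⁵ W.

Net loss ≈ 3.62×10⁵ W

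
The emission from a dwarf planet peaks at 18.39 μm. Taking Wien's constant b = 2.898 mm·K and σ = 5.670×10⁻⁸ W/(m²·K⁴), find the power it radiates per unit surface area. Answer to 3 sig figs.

Wien's law: T = b/λ_max = 2.898×10⁻³/1.839×10⁻⁵ = 157.586 K.
Then I = σT⁴ = 5.670×10⁻⁸×(157.586)⁴ = 35.0 W/m².

I ≈ 35.0 W/m²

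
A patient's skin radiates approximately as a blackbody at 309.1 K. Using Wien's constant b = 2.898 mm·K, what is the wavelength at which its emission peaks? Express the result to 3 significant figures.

Wien's displacement law: λ_max = b/T = (2.898×10⁻³ m·K)/(309.1 K) = 9.376×10⁻⁶ m.
That is 9.38 μm, in the infrared range.

λ_max ≈ 9.38 μm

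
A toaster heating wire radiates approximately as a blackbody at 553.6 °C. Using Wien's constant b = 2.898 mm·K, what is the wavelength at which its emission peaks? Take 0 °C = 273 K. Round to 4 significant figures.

T = 553.6 °C + 273 = 826.6 K.
Wien's displacement law: λ_max = b/T = (2.898×10⁻³ m·K)/(826.6 K) = 3.5059×10⁻⁶ m.
That is 3.506 μm, in the infrared range.

λ_max ≈ 3.506 μm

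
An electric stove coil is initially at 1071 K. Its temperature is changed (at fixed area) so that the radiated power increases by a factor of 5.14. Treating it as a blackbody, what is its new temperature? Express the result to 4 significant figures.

T₂ ≈ 1613 K

P ∝ T⁴, so T₂/T₁ = (P₂/P₁)^(1/4) = (5.14)^(1/4) = 1.50571.
T₂ = 1071 × 1.50571 = 1613 K.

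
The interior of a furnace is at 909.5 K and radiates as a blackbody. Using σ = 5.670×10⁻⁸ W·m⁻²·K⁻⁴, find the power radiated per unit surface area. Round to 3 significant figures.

I ≈ 3.88×10⁴ W/m²

Stefan–Boltzmann: I = σT⁴ = 5.670×10⁻⁸ × (909.5)⁴ = 3.88×10⁴ W/m².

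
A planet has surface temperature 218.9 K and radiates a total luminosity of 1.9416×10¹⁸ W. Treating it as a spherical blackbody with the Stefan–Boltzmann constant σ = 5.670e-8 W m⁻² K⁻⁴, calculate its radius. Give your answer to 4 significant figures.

L = 4πR²σT⁴ ⇒ R = √(L/(4πσT⁴)).
σT⁴ = 130.187 W/m², so R = √(1.9416×10¹⁸/(4π×130.187)) = 3.445×10⁷ m.

R ≈ 3.445×10⁷ m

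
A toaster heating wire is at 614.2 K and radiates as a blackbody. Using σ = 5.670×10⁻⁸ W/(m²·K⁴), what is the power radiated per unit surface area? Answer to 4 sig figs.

I ≈ 8069 W/m²

Stefan–Boltzmann: I = σT⁴ = 5.670×10⁻⁸ × (614.2)⁴ = 8069 W/m².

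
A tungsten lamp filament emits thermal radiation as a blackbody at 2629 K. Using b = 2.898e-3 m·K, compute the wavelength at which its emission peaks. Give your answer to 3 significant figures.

Wien's displacement law: λ_max = b/T = (2.898×10⁻³ m·K)/(2629 K) = 1.102×10⁻⁶ m.
That is 1.10×10³ nm, in the infrared range.

λ_max ≈ 1.10×10³ nm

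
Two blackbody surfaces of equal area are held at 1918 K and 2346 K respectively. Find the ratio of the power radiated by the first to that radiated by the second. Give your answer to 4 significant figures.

P₁/P₂ ≈ 0.4468

With equal areas, P₁/P₂ = (T₁/T₂)⁴ = (1918/2346)⁴ = 0.4468.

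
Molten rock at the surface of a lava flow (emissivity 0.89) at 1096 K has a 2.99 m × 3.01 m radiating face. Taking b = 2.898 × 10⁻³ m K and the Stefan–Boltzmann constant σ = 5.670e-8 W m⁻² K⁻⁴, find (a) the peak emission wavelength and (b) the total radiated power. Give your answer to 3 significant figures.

(a) λ_max = b/T = 2.898×10⁻³/1096 = 2.644×10⁻⁶ m = 2.64×10³ nm.
Area A = 2.99 × 3.01 = 8.9999 m².
(b) P = εσAT⁴ = 0.89×5.670×10⁻⁸×8.9999×(1096)⁴ = 6.55×10⁵ W.

λ_max ≈ 2.64×10³ nm; P ≈ 6.55×10⁵ W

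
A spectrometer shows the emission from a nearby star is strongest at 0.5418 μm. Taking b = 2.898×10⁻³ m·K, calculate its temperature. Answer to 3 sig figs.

Wien's law gives T = b/λ_max = (2.898×10⁻³ m·K)/(5.418×10⁻⁷ m) = 5.35×10³ K.

T ≈ 5.35×10³ K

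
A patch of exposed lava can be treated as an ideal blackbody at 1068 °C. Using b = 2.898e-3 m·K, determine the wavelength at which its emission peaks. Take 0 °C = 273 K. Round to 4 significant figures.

λ_max ≈ 2161 nm

T = 1068 °C + 273 = 1341 K.
Wien's displacement law: λ_max = b/T = (2.898×10⁻³ m·K)/(1341 K) = 2.1611×10⁻⁶ m.
That is 2161 nm, in the infrared range.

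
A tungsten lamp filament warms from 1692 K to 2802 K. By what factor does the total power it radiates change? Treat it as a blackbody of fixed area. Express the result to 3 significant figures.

P₂/P₁ ≈ 7.52

P ∝ T⁴, so P₂/P₁ = (T₂/T₁)⁴ = (2802/1692)⁴ = (1.65603)⁴ = 7.52.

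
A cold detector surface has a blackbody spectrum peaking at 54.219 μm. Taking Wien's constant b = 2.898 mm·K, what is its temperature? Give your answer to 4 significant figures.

Wien's law gives T = b/λ_max = (2.898×10⁻³ m·K)/(5.4219×10⁻⁵ m) = 53.45 K.

T ≈ 53.45 K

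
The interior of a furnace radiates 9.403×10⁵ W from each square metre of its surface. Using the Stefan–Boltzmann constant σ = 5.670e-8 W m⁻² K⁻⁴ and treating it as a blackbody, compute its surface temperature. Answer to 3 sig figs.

I = σT⁴, so T = (I/σ)^(1/4) = (9.403×10⁵/(5.670×10⁻⁸))^(1/4) = 2.02×10³ K.

T ≈ 2.02×10³ K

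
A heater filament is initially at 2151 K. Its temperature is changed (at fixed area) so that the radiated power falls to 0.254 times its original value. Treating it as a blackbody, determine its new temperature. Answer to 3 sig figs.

T₂ ≈ 1.53×10³ K

P ∝ T⁴, so T₂/T₁ = (P₂/P₁)^(1/4) = (0.254)^(1/4) = 0.709918.
T₂ = 2151 × 0.709918 = 1.53×10³ K.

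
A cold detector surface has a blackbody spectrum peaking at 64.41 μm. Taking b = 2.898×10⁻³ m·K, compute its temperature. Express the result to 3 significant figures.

Wien's law gives T = b/λ_max = (2.898×10⁻³ m·K)/(6.441×10⁻⁵ m) = 45.0 K.

T ≈ 45.0 K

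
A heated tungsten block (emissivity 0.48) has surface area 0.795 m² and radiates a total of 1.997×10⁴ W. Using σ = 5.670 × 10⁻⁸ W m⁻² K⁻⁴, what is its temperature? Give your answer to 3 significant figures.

Area A = 0.795 m².
P = εσAT⁴ ⇒ T = (P/(εσA))^(1/4) = (1.997×10⁴/(0.48×5.670×10⁻⁸×0.795))^(1/4) = 980 K.

T ≈ 980 K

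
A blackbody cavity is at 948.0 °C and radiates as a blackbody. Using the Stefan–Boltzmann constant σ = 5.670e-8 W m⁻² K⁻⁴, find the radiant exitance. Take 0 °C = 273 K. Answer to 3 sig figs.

T = 948.0 °C + 273 = 1221.0 K.
Stefan–Boltzmann: I = σT⁴ = 5.670×10⁻⁸ × (1221.0)⁴ = 1.26×10⁵ W/m².

I ≈ 1.26×10⁵ W/m²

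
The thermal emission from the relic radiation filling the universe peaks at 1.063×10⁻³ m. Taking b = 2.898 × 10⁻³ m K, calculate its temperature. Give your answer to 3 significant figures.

T ≈ 2.73 K

Wien's law gives T = b/λ_max = (2.898×10⁻³ m·K)/(1.063×10⁻³ m) = 2.73 K.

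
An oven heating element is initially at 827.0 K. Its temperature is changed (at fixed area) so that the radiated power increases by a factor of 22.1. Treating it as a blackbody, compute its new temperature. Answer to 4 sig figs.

P ∝ T⁴, so T₂/T₁ = (P₂/P₁)^(1/4) = (22.1)^(1/4) = 2.16819.
T₂ = 827.0 × 2.16819 = 1793 K.

T₂ ≈ 1793 K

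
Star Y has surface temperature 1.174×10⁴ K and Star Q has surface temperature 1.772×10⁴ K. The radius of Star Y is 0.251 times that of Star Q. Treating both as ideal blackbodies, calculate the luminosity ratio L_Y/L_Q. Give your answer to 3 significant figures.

L_Y/L_Q ≈ 0.0121

L ∝ R²T⁴, so L_Y/L_Q = (R_Y/R_Q)²(T_Y/T_Q)⁴ = (0.251)² × (1.174×10⁴/1.772×10⁴)⁴ = 0.063001 × 0.192672 = 0.0121.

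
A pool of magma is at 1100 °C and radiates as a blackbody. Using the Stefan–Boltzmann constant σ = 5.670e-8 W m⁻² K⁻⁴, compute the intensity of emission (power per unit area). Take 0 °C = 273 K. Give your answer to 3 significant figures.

T = 1100 °C + 273 = 1373 K.
Stefan–Boltzmann: I = σT⁴ = 5.670×10⁻⁸ × (1373)⁴ = 2.01×10⁵ W/m².

I ≈ 2.01×10⁵ W/m²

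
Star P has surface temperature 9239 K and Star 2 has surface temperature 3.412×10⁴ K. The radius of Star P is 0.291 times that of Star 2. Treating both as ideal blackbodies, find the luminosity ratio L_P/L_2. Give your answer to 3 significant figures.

L ∝ R²T⁴, so L_P/L_2 = (R_P/R_2)²(T_P/T_2)⁴ = (0.291)² × (9239/3.412×10⁴)⁴ = 0.084681 × 5.37606×10⁻³ = 4.55×10⁻⁴.

L_P/L_2 ≈ 4.55×10⁻⁴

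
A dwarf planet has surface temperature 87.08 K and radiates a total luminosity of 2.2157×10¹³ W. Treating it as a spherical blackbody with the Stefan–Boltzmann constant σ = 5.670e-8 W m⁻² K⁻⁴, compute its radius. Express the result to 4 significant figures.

L = 4πR²σT⁴ ⇒ R = √(L/(4πσT⁴)).
σT⁴ = 3.26029 W/m², so R = √(2.2157×10¹³/(4π×3.26029)) = 7.354×10⁵ m.

R ≈ 7.354×10⁵ m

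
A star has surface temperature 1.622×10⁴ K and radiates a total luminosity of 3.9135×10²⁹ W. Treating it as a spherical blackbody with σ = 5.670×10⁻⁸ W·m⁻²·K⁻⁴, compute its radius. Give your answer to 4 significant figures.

L = 4πR²σT⁴ ⇒ R = √(L/(4πσT⁴)).
σT⁴ = 3.92452×10⁹ W/m², so R = √(3.9135×10²⁹/(4π×3.92452×10⁹)) = 2.817×10⁹ m.

R ≈ 2.817×10⁹ m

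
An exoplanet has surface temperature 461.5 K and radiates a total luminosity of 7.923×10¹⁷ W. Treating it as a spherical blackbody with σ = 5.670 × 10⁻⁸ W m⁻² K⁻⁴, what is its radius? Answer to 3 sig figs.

R ≈ 4.95×10⁶ m

L = 4πR²σT⁴ ⇒ R = √(L/(4πσT⁴)).
σT⁴ = 2571.99 W/m², so R = √(7.923×10¹⁷/(4π×2571.99)) = 4.95×10⁶ m.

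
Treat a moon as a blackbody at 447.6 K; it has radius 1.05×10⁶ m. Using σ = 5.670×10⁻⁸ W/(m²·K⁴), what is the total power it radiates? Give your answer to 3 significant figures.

P ≈ 3.15×10¹⁶ W

Surface area A = 4πR² = 4π(1.05×10⁶ m)² = 1.38544×10¹³ m².
P = σAT⁴ = 5.670×10⁻⁸ × 1.38544×10¹³ × (447.6)⁴ = 3.15×10¹⁶ W.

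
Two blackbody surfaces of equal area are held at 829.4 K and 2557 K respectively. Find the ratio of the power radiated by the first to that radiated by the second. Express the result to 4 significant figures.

With equal areas, P₁/P₂ = (T₁/T₂)⁴ = (829.4/2557)⁴ = 0.01107.

P₁/P₂ ≈ 0.01107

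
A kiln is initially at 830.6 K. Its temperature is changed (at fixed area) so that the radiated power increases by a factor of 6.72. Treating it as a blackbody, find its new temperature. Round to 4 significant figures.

T₂ ≈ 1337 K

P ∝ T⁴, so T₂/T₁ = (P₂/P₁)^(1/4) = (6.72)^(1/4) = 1.61006.
T₂ = 830.6 × 1.61006 = 1337 K.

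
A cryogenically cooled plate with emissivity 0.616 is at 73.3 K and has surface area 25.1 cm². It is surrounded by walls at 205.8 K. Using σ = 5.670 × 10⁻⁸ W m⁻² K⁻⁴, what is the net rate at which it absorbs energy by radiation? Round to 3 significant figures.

Area A = 25.1 cm² = 2.51×10⁻³ m².
Net radiated power P_net = εσA(T⁴ − T₀⁴) = 0.616×5.670×10⁻⁸×2.51×10⁻³×(73.3⁴ − 205.8⁴).
T⁴ − T₀⁴ = 2.88679×10⁷ − 1.79383×10⁹ = -1.76496×10⁹ K⁴, so P_net = -0.155 W — negative, meaning a net gain of 0.155 W.

Net gain ≈ 0.155 W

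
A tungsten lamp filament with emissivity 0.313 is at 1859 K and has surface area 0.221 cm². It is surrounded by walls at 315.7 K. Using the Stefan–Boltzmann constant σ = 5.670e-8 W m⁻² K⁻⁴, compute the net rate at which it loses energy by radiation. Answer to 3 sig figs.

Net loss ≈ 4.68 W

Area A = 0.221 cm² = 2.21×10⁻⁵ m².
Net radiated power P_net = εσA(T⁴ − T₀⁴) = 0.313×5.670×10⁻⁸×2.21×10⁻⁵×(1859⁴ − 315.7⁴).
T⁴ − T₀⁴ = 1.19431×10¹³ − 9.93341×10⁹ = 1.19332×10¹³ K⁴, so P_net = 4.68 W.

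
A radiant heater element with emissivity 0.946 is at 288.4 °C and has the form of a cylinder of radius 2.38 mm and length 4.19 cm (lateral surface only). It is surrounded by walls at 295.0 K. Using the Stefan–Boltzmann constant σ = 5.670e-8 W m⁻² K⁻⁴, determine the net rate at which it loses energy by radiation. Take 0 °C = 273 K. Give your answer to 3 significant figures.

Net loss ≈ 3.08 W

T = 288.4 °C + 273 = 561.4 K.
Lateral area A = 2πrL = 2π×2.38×10⁻³×0.0419 = 6.26572×10⁻⁴ m².
Net radiated power P_net = εσA(T⁴ − T₀⁴) = 0.946×5.670×10⁻⁸×6.26572×10⁻⁴×(561.4⁴ − 295.0⁴).
T⁴ − T₀⁴ = 9.93321×10¹⁰ − 7.57335×10⁹ = 9.17588×10¹⁰ K⁴, so P_net = 3.08 W.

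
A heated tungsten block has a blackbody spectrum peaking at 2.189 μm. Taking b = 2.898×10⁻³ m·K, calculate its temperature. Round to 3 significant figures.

Wien's law gives T = b/λ_max = (2.898×10⁻³ m·K)/(2.189×10⁻⁶ m) = 1.32×10³ K.

T ≈ 1.32×10³ K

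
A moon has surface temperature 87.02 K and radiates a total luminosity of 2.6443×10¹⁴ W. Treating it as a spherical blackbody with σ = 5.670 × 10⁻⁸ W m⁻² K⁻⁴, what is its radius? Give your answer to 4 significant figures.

L = 4πR²σT⁴ ⇒ R = √(L/(4πσT⁴)).
σT⁴ = 3.25132 W/m², so R = √(2.6443×10¹⁴/(4π×3.25132)) = 2.544×10⁶ m.

R ≈ 2.544×10⁶ m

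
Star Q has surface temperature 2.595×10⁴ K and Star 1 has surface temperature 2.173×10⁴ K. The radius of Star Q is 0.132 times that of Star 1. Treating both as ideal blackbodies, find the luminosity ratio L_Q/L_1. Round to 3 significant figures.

L_Q/L_1 ≈ 0.0354

L ∝ R²T⁴, so L_Q/L_1 = (R_Q/R_1)²(T_Q/T_1)⁴ = (0.132)² × (2.595×10⁴/2.173×10⁴)⁴ = 0.017424 × 2.03381 = 0.0354.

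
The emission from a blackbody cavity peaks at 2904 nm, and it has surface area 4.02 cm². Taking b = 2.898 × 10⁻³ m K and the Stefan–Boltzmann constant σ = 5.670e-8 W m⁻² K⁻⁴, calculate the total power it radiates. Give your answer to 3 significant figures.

P ≈ 22.6 W

Wien's law: T = b/λ_max = 2.898×10⁻³/2.904×10⁻⁶ = 997.934 K.
Area A = 4.02 cm² = 4.02×10⁻⁴ m².
Then P = σAT⁴ = 5.670×10⁻⁸×4.02×10⁻⁴×(997.934)⁴ = 22.6 W.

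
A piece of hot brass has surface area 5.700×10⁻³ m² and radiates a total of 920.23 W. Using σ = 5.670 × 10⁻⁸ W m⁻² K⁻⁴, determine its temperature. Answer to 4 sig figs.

Area A = 5.700×10⁻³ m².
P = σAT⁴ ⇒ T = (P/(σA))^(1/4) = (920.23/(5.670×10⁻⁸×5.700×10⁻³))^(1/4) = 1299 K.

T ≈ 1299 K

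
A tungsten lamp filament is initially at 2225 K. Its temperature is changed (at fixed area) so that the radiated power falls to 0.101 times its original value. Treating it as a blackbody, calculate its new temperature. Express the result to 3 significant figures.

T₂ ≈ 1.25×10³ K

P ∝ T⁴, so T₂/T₁ = (P₂/P₁)^(1/4) = (0.101)^(1/4) = 0.563742.
T₂ = 2225 × 0.563742 = 1.25×10³ K.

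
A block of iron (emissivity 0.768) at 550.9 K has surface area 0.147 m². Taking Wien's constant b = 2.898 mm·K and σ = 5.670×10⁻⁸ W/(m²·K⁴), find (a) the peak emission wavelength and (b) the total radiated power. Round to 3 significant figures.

(a) λ_max = b/T = 2.898×10⁻³/550.9 = 5.260×10⁻⁶ m = 5.26 μm.
Area A = 0.147 m².
(b) P = εσAT⁴ = 0.768×5.670×10⁻⁸×0.147×(550.9)⁴ = 590 W.

λ_max ≈ 5.26 μm; P ≈ 590 W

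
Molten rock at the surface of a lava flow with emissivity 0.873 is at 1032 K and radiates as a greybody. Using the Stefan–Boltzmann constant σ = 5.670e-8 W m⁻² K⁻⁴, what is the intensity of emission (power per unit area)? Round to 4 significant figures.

I ≈ 5.615×10⁴ W/m²

Stefan–Boltzmann: I = εσT⁴ = 0.873 × 5.670×10⁻⁸ × (1032)⁴ = 5.615×10⁴ W/m².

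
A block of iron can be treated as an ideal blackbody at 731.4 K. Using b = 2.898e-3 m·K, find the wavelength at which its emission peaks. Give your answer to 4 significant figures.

Wien's displacement law: λ_max = b/T = (2.898×10⁻³ m·K)/(731.4 K) = 3.9623×10⁻⁶ m.
That is 3.962 μm, in the infrared range.

λ_max ≈ 3.962 μm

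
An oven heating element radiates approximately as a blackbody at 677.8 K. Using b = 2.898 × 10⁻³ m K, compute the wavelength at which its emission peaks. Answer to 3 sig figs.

λ_max ≈ 4.28 μm

Wien's displacement law: λ_max = b/T = (2.898×10⁻³ m·K)/(677.8 K) = 4.276×10⁻⁶ m.
That is 4.28 μm, in the infrared range.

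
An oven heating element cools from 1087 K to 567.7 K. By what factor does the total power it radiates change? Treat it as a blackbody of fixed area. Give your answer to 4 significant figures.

P₂/P₁ ≈ 0.07440

P ∝ T⁴, so P₂/P₁ = (T₂/T₁)⁴ = (567.7/1087)⁴ = (0.522263)⁴ = 0.07440.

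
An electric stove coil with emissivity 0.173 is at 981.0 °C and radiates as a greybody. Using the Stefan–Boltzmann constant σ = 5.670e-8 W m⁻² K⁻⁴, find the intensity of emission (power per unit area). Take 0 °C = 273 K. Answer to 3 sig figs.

T = 981.0 °C + 273 = 1254.0 K.
Stefan–Boltzmann: I = εσT⁴ = 0.173 × 5.670×10⁻⁸ × (1254.0)⁴ = 2.43×10⁴ W/m².

I ≈ 2.43×10⁴ W/m²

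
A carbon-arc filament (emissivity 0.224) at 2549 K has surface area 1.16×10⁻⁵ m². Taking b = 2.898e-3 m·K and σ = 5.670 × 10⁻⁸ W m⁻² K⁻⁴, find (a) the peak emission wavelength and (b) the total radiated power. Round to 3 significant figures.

λ_max ≈ 1.14 μm; P ≈ 6.22 W

(a) λ_max = b/T = 2.898×10⁻³/2549 = 1.137×10⁻⁶ m = 1.14 μm.
Area A = 1.16×10⁻⁵ m².
(b) P = εσAT⁴ = 0.224×5.670×10⁻⁸×1.16×10⁻⁵×(2549)⁴ = 6.22 W.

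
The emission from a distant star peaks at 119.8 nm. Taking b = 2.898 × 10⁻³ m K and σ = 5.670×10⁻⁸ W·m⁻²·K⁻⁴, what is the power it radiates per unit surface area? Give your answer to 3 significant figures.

Wien's law: T = b/λ_max = 2.898×10⁻³/1.198×10⁻⁷ = 24190.3 K.
Then I = σT⁴ = 5.670×10⁻⁸×(24190.3)⁴ = 1.94×10¹⁰ W/m².

I ≈ 1.94×10¹⁰ W/m²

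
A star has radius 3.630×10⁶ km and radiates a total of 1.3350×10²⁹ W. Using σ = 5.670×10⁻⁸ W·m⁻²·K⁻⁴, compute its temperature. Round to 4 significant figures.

Surface area A = 4πR² = 4π(3.630×10⁹ m)² = 1.65586×10²⁰ m².
P = σAT⁴ ⇒ T = (P/(σA))^(1/4) = (1.3350×10²⁹/(5.670×10⁻⁸×1.65586×10²⁰))^(1/4) = 1.092×10⁴ K.

T ≈ 1.092×10⁴ K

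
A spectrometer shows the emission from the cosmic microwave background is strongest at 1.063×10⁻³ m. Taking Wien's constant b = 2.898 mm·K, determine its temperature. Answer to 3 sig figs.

T ≈ 2.73 K

Wien's law gives T = b/λ_max = (2.898×10⁻³ m·K)/(1.063×10⁻³ m) = 2.73 K.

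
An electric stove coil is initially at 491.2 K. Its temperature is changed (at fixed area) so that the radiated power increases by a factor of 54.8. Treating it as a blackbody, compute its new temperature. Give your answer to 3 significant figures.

P ∝ T⁴, so T₂/T₁ = (P₂/P₁)^(1/4) = (54.8)^(1/4) = 2.72079.
T₂ = 491.2 × 2.72079 = 1.34×10³ K.

T₂ ≈ 1.34×10³ K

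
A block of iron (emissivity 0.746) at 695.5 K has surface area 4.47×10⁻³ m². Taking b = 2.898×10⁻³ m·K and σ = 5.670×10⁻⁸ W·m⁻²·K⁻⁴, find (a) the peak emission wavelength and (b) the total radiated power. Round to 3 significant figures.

(a) λ_max = b/T = 2.898×10⁻³/695.5 = 4.167×10⁻⁶ m = 4.17 μm.
Area A = 4.47×10⁻³ m².
(b) P = εσAT⁴ = 0.746×5.670×10⁻⁸×4.47×10⁻³×(695.5)⁴ = 44.2 W.

λ_max ≈ 4.17 μm; P ≈ 44.2 W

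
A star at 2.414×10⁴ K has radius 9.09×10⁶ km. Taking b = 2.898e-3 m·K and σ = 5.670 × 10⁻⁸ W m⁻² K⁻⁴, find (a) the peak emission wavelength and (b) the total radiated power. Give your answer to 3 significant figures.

λ_max ≈ 120 nm; P ≈ 2.00×10³¹ W

(a) λ_max = b/T = 2.898×10⁻³/2.414×10⁴ = 1.200×10⁻⁷ m = 120 nm.
Surface area A = 4πR² = 4π(9.09×10⁹ m)² = 1.03834×10²¹ m².
(b) P = σAT⁴ = 5.670×10⁻⁸×1.03834×10²¹×(2.414×10⁴)⁴ = 2.00×10³¹ W.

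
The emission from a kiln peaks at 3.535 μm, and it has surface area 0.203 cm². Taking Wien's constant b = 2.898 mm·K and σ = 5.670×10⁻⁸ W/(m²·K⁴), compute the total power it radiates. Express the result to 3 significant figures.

Wien's law: T = b/λ_max = 2.898×10⁻³/3.535×10⁻⁶ = 819.802 K.
Area A = 0.203 cm² = 2.03×10⁻⁵ m².
Then P = σAT⁴ = 5.670×10⁻⁸×2.03×10⁻⁵×(819.802)⁴ = 0.520 W.

P ≈ 0.520 W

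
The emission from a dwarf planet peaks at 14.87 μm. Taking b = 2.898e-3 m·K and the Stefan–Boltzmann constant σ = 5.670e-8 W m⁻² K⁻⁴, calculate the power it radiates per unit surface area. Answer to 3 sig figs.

Wien's law: T = b/λ_max = 2.898×10⁻³/1.487×10⁻⁵ = 194.889 K.
Then I = σT⁴ = 5.670×10⁻⁸×(194.889)⁴ = 81.8 W/m².

I ≈ 81.8 W/m²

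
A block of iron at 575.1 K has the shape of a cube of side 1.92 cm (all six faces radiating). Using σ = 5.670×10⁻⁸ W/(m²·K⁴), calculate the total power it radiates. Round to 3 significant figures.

P ≈ 13.7 W

Area A = 6s² = 6×(0.0192 m)² = 2.21184×10⁻³ m².
P = σAT⁴ = 5.670×10⁻⁸ × 2.21184×10⁻³ × (575.1)⁴ = 13.7 W.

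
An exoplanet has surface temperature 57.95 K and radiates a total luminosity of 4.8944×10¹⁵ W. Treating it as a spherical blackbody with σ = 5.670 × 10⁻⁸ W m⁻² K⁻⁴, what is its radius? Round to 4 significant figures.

L = 4πR²σT⁴ ⇒ R = √(L/(4πσT⁴)).
σT⁴ = 0.639436 W/m², so R = √(4.8944×10¹⁵/(4π×0.639436)) = 2.468×10⁷ m.

R ≈ 2.468×10⁷ m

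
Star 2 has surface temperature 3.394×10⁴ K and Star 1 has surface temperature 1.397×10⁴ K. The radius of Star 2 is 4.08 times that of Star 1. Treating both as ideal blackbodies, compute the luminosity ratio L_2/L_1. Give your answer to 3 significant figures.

L_2/L_1 ≈ 580

L ∝ R²T⁴, so L_2/L_1 = (R_2/R_1)²(T_2/T_1)⁴ = (4.08)² × (3.394×10⁴/1.397×10⁴)⁴ = 16.6464 × 34.8387 = 580.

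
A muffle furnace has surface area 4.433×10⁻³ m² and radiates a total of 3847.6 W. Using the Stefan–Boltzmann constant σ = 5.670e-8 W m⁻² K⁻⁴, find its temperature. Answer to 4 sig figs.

Area A = 4.433×10⁻³ m².
P = σAT⁴ ⇒ T = (P/(σA))^(1/4) = (3847.6/(5.670×10⁻⁸×4.433×10⁻³))^(1/4) = 1978 K.

T ≈ 1978 K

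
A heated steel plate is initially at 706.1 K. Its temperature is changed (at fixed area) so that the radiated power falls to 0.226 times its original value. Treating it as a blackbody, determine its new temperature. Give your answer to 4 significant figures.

T₂ ≈ 486.8 K

P ∝ T⁴, so T₂/T₁ = (P₂/P₁)^(1/4) = (0.226)^(1/4) = 0.689489.
T₂ = 706.1 × 0.689489 = 486.8 K.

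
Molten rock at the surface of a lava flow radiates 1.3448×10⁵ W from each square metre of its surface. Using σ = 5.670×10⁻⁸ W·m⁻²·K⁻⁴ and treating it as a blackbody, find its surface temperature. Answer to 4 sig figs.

I = σT⁴, so T = (I/σ)^(1/4) = (1.3448×10⁵/(5.670×10⁻⁸))^(1/4) = 1241 K.

T ≈ 1241 K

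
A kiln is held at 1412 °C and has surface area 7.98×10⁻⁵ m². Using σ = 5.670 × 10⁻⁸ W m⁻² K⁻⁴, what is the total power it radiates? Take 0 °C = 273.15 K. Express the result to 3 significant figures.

T = 1412 °C + 273.15 = 1685.15 K.
Area A = 7.98×10⁻⁵ m².
P = σAT⁴ = 5.670×10⁻⁸ × 7.98×10⁻⁵ × (1685.15)⁴ = 36.5 W.

P ≈ 36.5 W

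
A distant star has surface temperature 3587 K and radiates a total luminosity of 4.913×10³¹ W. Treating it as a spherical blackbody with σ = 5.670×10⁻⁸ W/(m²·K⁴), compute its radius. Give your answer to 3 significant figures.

L = 4πR²σT⁴ ⇒ R = √(L/(4πσT⁴)).
σT⁴ = 9.38661×10⁶ W/m², so R = √(4.913×10³¹/(4π×9.38661×10⁶)) = 6.45×10¹¹ m.

R ≈ 6.45×10¹¹ m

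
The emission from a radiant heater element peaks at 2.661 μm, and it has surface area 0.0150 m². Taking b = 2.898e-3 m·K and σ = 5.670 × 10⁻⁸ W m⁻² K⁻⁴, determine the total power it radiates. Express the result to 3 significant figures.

P ≈ 1.20×10³ W

Wien's law: T = b/λ_max = 2.898×10⁻³/2.661×10⁻⁶ = 1089.06 K.
Area A = 0.0150 m².
Then P = σAT⁴ = 5.670×10⁻⁸×0.0150×(1089.06)⁴ = 1.20×10³ W.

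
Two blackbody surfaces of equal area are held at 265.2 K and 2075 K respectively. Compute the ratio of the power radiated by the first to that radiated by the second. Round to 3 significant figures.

P₁/P₂ ≈ 2.67×10⁻⁴

With equal areas, P₁/P₂ = (T₁/T₂)⁴ = (265.2/2075)⁴ = 2.67×10⁻⁴.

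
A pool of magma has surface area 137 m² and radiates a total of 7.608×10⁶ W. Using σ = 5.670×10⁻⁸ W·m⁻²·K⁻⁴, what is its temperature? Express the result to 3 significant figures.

T ≈ 995 K

Area A = 137 m².
P = σAT⁴ ⇒ T = (P/(σA))^(1/4) = (7.608×10⁶/(5.670×10⁻⁸×137))^(1/4) = 995 K.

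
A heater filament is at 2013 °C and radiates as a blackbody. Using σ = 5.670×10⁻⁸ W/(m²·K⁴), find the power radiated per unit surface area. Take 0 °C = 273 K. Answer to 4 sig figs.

T = 2013 °C + 273 = 2286 K.
Stefan–Boltzmann: I = σT⁴ = 5.670×10⁻⁸ × (2286)⁴ = 1.548×10⁶ W/m².

I ≈ 1.548×10⁶ W/m²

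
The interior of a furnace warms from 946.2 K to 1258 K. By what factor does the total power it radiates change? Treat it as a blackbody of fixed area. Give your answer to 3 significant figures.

P₂/P₁ ≈ 3.12

P ∝ T⁴, so P₂/P₁ = (T₂/T₁)⁴ = (1258/946.2)⁴ = (1.32953)⁴ = 3.12.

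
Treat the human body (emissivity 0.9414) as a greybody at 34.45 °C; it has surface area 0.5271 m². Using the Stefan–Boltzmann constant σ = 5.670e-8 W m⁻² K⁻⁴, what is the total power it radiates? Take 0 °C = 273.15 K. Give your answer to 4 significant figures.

T = 34.45 °C + 273.15 = 307.60 K.
Area A = 0.5271 m².
P = εσAT⁴ = 0.9414 × 5.670×10⁻⁸ × 0.5271 × (307.60)⁴ = 251.9 W.

P ≈ 251.9 W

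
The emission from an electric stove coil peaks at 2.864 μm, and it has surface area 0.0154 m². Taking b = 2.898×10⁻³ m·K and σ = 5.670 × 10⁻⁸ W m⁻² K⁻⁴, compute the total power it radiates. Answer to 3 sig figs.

P ≈ 915 W

Wien's law: T = b/λ_max = 2.898×10⁻³/2.864×10⁻⁶ = 1011.87 K.
Area A = 0.0154 m².
Then P = σAT⁴ = 5.670×10⁻⁸×0.0154×(1011.87)⁴ = 915 W.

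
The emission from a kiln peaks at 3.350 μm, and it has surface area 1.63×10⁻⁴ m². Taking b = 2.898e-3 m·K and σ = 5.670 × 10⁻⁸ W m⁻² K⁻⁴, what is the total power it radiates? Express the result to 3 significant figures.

Wien's law: T = b/λ_max = 2.898×10⁻³/3.350×10⁻⁶ = 865.075 K.
Area A = 1.63×10⁻⁴ m².
Then P = σAT⁴ = 5.670×10⁻⁸×1.63×10⁻⁴×(865.075)⁴ = 5.18 W.

P ≈ 5.18 W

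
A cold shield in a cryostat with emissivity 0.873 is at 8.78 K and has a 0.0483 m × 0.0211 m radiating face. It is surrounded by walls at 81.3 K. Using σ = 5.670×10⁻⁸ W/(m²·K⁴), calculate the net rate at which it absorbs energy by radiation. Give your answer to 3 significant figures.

Area A = 0.0483 × 0.0211 = 1.01913×10⁻³ m².
Net radiated power P_net = εσA(T⁴ − T₀⁴) = 0.873×5.670×10⁻⁸×1.01913×10⁻³×(8.78⁴ − 81.3⁴).
T⁴ − T₀⁴ = 5942.62 − 4.36880×10⁷ = -4.36821×10⁷ K⁴, so P_net = -2.20×10⁻³ W — negative, meaning a net gain of 2.20×10⁻³ W.

Net gain ≈ 2.20×10⁻³ W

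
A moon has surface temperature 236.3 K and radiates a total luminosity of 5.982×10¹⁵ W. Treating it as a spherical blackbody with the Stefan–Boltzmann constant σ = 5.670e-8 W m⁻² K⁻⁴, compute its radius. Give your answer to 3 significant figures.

R ≈ 1.64×10⁶ m

L = 4πR²σT⁴ ⇒ R = √(L/(4πσT⁴)).
σT⁴ = 176.782 W/m², so R = √(5.982×10¹⁵/(4π×176.782)) = 1.64×10⁶ m.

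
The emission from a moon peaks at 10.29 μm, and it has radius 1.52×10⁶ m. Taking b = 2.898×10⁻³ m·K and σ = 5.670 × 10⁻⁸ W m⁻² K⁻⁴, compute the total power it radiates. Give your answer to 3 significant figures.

Wien's law: T = b/λ_max = 2.898×10⁻³/1.029×10⁻⁵ = 281.633 K.
Surface area A = 4πR² = 4π(1.52×10⁶ m)² = 2.90333×10¹³ m².
Then P = σAT⁴ = 5.670×10⁻⁸×2.90333×10¹³×(281.633)⁴ = 1.04×10¹⁶ W.

P ≈ 1.04×10¹⁶ W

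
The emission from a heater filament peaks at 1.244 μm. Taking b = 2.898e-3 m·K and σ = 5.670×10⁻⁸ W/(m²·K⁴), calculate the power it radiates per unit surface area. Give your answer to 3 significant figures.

I ≈ 1.67×10⁶ W/m²

Wien's law: T = b/λ_max = 2.898×10⁻³/1.244×10⁻⁶ = 2329.58 K.
Then I = σT⁴ = 5.670×10⁻⁸×(2329.58)⁴ = 1.67×10⁶ W/m².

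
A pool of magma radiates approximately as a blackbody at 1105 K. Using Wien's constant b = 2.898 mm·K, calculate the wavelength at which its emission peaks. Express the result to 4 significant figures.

λ_max ≈ 2623 nm

Wien's displacement law: λ_max = b/T = (2.898×10⁻³ m·K)/(1105 K) = 2.6226×10⁻⁶ m.
That is 2623 nm, in the infrared range.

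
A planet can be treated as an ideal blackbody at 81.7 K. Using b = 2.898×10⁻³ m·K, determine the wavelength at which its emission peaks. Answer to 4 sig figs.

Wien's displacement law: λ_max = b/T = (2.898×10⁻³ m·K)/(81.7 K) = 3.5471×10⁻⁵ m.
That is 35.47 μm, in the infrared range.

λ_max ≈ 35.47 μm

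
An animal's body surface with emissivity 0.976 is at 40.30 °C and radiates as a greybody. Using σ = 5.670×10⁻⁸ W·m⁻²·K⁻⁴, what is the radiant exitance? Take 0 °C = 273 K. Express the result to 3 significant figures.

T = 40.30 °C + 273 = 313.30 K.
Stefan–Boltzmann: I = εσT⁴ = 0.976 × 5.670×10⁻⁸ × (313.30)⁴ = 533 W/m².

I ≈ 533 W/m²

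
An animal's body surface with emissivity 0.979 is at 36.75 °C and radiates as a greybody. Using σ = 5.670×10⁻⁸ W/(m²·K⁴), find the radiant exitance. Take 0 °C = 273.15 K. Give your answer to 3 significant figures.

I ≈ 512 W/m²

T = 36.75 °C + 273.15 = 309.90 K.
Stefan–Boltzmann: I = εσT⁴ = 0.979 × 5.670×10⁻⁸ × (309.90)⁴ = 512 W/m².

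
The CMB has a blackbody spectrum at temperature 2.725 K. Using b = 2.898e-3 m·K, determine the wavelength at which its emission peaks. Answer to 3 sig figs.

Wien's displacement law: λ_max = b/T = (2.898×10⁻³ m·K)/(2.725 K) = 1.063×10⁻³ m.
That is 1.06×10⁻³ m, in the microwave range.

λ_max ≈ 1.06×10⁻³ m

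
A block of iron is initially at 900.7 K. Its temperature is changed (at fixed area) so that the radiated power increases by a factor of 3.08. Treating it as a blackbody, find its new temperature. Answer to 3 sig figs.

P ∝ T⁴, so T₂/T₁ = (P₂/P₁)^(1/4) = (3.08)^(1/4) = 1.32476.
T₂ = 900.7 × 1.32476 = 1.19×10³ K.

T₂ ≈ 1.19×10³ K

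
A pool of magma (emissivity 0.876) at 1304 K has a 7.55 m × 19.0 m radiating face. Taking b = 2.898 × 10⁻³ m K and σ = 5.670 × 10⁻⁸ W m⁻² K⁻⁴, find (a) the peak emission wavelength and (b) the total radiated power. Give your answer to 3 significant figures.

(a) λ_max = b/T = 2.898×10⁻³/1304 = 2.222×10⁻⁶ m = 2.22×10³ nm.
Area A = 7.55 × 19.0 = 143.45 m².
(b) P = εσAT⁴ = 0.876×5.670×10⁻⁸×143.45×(1304)⁴ = 2.06×10⁷ W.

λ_max ≈ 2.22×10³ nm; P ≈ 2.06×10⁷ W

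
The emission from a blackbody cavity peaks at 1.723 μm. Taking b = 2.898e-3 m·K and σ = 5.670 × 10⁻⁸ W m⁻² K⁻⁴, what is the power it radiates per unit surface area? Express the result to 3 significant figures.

Wien's law: T = b/λ_max = 2.898×10⁻³/1.723×10⁻⁶ = 1681.95 K.
Then I = σT⁴ = 5.670×10⁻⁸×(1681.95)⁴ = 4.54×10⁵ W/m².

I ≈ 4.54×10⁵ W/m²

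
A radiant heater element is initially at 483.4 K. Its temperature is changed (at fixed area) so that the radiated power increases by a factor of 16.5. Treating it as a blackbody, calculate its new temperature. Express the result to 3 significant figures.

P ∝ T⁴, so T₂/T₁ = (P₂/P₁)^(1/4) = (16.5)^(1/4) = 2.01545.
T₂ = 483.4 × 2.01545 = 974 K.

T₂ ≈ 974 K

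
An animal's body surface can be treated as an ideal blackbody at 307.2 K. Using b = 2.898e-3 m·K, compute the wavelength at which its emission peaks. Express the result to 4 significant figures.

λ_max ≈ 9.434 μm

Wien's displacement law: λ_max = b/T = (2.898×10⁻³ m·K)/(307.2 K) = 9.4336×10⁻⁶ m.
That is 9.434 μm, in the infrared range.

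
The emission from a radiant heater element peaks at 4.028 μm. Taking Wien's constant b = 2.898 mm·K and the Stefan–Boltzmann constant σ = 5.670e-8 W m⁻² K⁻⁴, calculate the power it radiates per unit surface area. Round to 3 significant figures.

Wien's law: T = b/λ_max = 2.898×10⁻³/4.028×10⁻⁶ = 719.464 K.
Then I = σT⁴ = 5.670×10⁻⁸×(719.464)⁴ = 1.52×10⁴ W/m².

I ≈ 1.52×10⁴ W/m²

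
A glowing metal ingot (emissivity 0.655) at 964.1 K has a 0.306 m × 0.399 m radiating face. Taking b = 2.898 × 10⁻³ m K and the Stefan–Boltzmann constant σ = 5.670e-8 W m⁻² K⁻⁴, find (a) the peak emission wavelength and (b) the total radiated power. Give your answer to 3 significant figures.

λ_max ≈ 3.01 μm; P ≈ 3.92×10³ W

(a) λ_max = b/T = 2.898×10⁻³/964.1 = 3.006×10⁻⁶ m = 3.01 μm.
Area A = 0.306 × 0.399 = 0.122094 m².
(b) P = εσAT⁴ = 0.655×5.670×10⁻⁸×0.122094×(964.1)⁴ = 3.92×10³ W.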